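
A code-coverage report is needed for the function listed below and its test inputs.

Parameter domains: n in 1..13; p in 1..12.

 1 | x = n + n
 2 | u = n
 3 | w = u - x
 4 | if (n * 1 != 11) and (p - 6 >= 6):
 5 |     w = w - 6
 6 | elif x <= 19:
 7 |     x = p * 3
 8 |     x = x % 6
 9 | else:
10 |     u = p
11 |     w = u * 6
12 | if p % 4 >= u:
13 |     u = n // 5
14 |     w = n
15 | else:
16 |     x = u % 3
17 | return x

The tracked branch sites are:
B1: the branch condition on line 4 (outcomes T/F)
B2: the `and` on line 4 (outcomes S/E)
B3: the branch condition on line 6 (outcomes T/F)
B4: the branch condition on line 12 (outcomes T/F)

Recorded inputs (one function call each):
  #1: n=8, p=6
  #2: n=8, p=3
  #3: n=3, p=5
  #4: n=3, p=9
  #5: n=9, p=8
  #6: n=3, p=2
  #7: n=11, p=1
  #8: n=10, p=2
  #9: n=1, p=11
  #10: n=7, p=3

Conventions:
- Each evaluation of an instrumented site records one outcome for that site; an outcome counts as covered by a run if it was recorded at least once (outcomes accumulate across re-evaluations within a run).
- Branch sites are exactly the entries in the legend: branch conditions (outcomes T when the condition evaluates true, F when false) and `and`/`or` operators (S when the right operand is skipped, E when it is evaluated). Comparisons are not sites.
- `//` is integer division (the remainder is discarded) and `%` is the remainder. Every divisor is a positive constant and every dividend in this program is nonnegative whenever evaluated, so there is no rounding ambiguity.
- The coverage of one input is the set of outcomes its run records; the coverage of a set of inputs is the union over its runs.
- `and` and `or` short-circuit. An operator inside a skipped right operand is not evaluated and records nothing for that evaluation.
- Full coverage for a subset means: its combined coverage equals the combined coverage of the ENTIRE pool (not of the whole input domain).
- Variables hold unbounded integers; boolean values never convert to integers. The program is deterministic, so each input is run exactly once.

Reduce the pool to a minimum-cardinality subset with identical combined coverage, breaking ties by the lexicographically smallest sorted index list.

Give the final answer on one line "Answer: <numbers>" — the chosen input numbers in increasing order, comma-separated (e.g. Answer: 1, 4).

input #1, n=8, p=6: events B2->E, B1->F, B3->T, B4->F; outcomes B1=F, B2=E, B3=T, B4=F
input #2, n=8, p=3: events B2->E, B1->F, B3->T, B4->F; outcomes B1=F, B2=E, B3=T, B4=F
input #3, n=3, p=5: events B2->E, B1->F, B3->T, B4->F; outcomes B1=F, B2=E, B3=T, B4=F
input #4, n=3, p=9: events B2->E, B1->F, B3->T, B4->F; outcomes B1=F, B2=E, B3=T, B4=F
input #5, n=9, p=8: events B2->E, B1->F, B3->T, B4->F; outcomes B1=F, B2=E, B3=T, B4=F
input #6, n=3, p=2: events B2->E, B1->F, B3->T, B4->F; outcomes B1=F, B2=E, B3=T, B4=F
input #7, n=11, p=1: events B2->S, B1->F, B3->F, B4->T; outcomes B1=F, B2=S, B3=F, B4=T
input #8, n=10, p=2: events B2->E, B1->F, B3->F, B4->T; outcomes B1=F, B2=E, B3=F, B4=T
input #9, n=1, p=11: events B2->E, B1->F, B3->T, B4->T; outcomes B1=F, B2=E, B3=T, B4=T
input #10, n=7, p=3: events B2->E, B1->F, B3->T, B4->F; outcomes B1=F, B2=E, B3=T, B4=F
pool-wide coverage (7 outcomes): B1=F, B2=S, B2=E, B3=T, B3=F, B4=T, B4=F
every size-1 subset falls short of the 7 outcomes (best: 4/7)
inputs {1, 7} (size 2) cover everything; no size-2 subset with a lexicographically smaller index list covers all 7

Answer: 1, 7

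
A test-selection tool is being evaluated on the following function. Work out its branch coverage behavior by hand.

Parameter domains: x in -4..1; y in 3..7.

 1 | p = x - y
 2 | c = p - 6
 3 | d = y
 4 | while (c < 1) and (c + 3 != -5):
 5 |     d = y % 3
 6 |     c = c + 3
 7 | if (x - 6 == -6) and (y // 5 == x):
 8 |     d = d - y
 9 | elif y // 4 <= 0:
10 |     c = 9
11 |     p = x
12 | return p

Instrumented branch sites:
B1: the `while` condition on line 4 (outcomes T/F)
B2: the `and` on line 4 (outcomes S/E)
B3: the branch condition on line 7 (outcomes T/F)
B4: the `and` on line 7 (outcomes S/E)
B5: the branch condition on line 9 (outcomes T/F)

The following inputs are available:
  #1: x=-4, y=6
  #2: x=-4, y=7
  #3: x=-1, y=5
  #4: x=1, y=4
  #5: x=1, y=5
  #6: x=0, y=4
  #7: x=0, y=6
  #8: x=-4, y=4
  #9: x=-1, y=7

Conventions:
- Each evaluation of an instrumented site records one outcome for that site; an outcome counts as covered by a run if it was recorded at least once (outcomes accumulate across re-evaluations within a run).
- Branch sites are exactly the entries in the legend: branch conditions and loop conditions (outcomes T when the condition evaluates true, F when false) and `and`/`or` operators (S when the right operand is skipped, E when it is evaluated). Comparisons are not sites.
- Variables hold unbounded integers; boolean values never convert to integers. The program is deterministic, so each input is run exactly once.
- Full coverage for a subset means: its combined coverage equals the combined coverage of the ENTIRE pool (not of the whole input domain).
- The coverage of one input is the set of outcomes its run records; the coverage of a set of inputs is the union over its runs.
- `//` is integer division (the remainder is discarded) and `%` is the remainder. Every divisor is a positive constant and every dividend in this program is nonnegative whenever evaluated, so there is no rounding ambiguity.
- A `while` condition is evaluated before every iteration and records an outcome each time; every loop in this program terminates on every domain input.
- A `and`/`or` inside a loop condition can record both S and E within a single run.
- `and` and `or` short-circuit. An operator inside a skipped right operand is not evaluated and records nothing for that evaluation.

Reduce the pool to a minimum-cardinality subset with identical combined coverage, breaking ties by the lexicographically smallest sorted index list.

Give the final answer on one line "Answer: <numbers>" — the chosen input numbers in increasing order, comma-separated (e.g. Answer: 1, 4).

run #1 (x=-4, y=6) runs B2->E, B1->T, B2->E, B1->T, B2->E, B1->T, B2->E, B1->T, B2->E, B1->T, B2->E, B1->T, B2->S, B1->F, ...; records B1=T, B1=F, B2=S, B2=E, B3=F, B4=S, B5=F
run #2 (x=-4, y=7) runs B2->E, B1->T, B2->E, B1->T, B2->E, B1->T, B2->E, B1->F, B4->S, B3->F, B5->F; records B1=T, B1=F, B2=E, B3=F, B4=S, B5=F
run #3 (x=-1, y=5) runs B2->E, B1->T, B2->E, B1->T, B2->E, B1->T, B2->E, B1->T, B2->E, B1->T, B2->S, B1->F, B4->S, B3->F, ...; records B1=T, B1=F, B2=S, B2=E, B3=F, B4=S, B5=F
run #4 (x=1, y=4) runs B2->E, B1->T, B2->E, B1->T, B2->E, B1->T, B2->E, B1->T, B2->S, B1->F, B4->S, B3->F, B5->F; records B1=T, B1=F, B2=S, B2=E, B3=F, B4=S, B5=F
run #5 (x=1, y=5) runs B2->E, B1->T, B2->E, B1->T, B2->E, B1->T, B2->E, B1->T, B2->S, B1->F, B4->S, B3->F, B5->F; records B1=T, B1=F, B2=S, B2=E, B3=F, B4=S, B5=F
run #6 (x=0, y=4) runs B2->E, B1->T, B2->E, B1->T, B2->E, B1->T, B2->E, B1->T, B2->S, B1->F, B4->E, B3->T; records B1=T, B1=F, B2=S, B2=E, B3=T, B4=E
run #7 (x=0, y=6) runs B2->E, B1->T, B2->E, B1->T, B2->E, B1->T, B2->E, B1->T, B2->E, B1->T, B2->S, B1->F, B4->E, B3->F, ...; records B1=T, B1=F, B2=S, B2=E, B3=F, B4=E, B5=F
run #8 (x=-4, y=4) runs B2->E, B1->T, B2->E, B1->T, B2->E, B1->F, B4->S, B3->F, B5->F; records B1=T, B1=F, B2=E, B3=F, B4=S, B5=F
run #9 (x=-1, y=7) runs B2->E, B1->T, B2->E, B1->T, B2->E, B1->F, B4->S, B3->F, B5->F; records B1=T, B1=F, B2=E, B3=F, B4=S, B5=F
the full pool covers 9 outcomes: B1=T, B1=F, B2=S, B2=E, B3=T, B3=F, B4=S, B4=E, B5=F
every size-1 subset falls short of the 9 outcomes (best: 7/9)
the canonical winner is {1, 6}: size 2, full 9-outcome coverage, earliest index list among size-2 covers

Answer: 1, 6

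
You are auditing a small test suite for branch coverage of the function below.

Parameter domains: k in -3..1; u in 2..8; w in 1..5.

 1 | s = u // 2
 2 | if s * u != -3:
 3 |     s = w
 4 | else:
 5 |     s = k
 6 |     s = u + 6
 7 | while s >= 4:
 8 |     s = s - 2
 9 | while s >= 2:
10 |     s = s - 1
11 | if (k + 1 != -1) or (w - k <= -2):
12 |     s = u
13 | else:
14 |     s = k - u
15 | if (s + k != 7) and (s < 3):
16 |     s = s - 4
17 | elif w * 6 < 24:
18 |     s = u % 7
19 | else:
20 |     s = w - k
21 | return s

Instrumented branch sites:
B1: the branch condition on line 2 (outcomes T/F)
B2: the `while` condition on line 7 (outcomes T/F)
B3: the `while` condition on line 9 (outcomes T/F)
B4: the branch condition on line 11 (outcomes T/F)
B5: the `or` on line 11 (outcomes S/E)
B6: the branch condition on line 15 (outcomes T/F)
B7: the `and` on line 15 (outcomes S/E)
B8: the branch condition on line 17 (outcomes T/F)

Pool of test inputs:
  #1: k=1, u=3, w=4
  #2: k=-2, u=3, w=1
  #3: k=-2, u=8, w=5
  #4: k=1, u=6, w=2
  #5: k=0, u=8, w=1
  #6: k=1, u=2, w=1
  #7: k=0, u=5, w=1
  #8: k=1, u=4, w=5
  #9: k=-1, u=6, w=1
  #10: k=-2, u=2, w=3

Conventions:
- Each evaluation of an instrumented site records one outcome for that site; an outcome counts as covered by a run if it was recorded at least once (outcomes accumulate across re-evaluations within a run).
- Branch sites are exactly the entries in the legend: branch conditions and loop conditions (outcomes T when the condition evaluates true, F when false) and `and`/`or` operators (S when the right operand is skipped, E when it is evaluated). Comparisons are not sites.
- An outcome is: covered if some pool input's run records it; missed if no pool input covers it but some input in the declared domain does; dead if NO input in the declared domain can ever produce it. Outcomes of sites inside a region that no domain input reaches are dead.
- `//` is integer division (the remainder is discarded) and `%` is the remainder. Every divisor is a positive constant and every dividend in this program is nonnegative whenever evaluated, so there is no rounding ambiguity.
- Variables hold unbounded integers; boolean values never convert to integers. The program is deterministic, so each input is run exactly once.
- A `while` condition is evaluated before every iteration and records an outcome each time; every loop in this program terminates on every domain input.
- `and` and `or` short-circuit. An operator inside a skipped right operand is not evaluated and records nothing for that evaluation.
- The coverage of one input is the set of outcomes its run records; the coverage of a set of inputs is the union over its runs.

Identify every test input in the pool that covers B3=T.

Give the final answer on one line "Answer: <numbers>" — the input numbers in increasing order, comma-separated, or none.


input #1 (k=1, u=3, w=4): covers B3=T
input #2 (k=-2, u=3, w=1): misses B3=T
input #3 (k=-2, u=8, w=5): covers B3=T
input #4 (k=1, u=6, w=2): covers B3=T
input #5 (k=0, u=8, w=1): misses B3=T
input #6 (k=1, u=2, w=1): misses B3=T
input #7 (k=0, u=5, w=1): misses B3=T
input #8 (k=1, u=4, w=5): covers B3=T
input #9 (k=-1, u=6, w=1): misses B3=T
input #10 (k=-2, u=2, w=3): covers B3=T
Answer: 1, 3, 4, 8, 10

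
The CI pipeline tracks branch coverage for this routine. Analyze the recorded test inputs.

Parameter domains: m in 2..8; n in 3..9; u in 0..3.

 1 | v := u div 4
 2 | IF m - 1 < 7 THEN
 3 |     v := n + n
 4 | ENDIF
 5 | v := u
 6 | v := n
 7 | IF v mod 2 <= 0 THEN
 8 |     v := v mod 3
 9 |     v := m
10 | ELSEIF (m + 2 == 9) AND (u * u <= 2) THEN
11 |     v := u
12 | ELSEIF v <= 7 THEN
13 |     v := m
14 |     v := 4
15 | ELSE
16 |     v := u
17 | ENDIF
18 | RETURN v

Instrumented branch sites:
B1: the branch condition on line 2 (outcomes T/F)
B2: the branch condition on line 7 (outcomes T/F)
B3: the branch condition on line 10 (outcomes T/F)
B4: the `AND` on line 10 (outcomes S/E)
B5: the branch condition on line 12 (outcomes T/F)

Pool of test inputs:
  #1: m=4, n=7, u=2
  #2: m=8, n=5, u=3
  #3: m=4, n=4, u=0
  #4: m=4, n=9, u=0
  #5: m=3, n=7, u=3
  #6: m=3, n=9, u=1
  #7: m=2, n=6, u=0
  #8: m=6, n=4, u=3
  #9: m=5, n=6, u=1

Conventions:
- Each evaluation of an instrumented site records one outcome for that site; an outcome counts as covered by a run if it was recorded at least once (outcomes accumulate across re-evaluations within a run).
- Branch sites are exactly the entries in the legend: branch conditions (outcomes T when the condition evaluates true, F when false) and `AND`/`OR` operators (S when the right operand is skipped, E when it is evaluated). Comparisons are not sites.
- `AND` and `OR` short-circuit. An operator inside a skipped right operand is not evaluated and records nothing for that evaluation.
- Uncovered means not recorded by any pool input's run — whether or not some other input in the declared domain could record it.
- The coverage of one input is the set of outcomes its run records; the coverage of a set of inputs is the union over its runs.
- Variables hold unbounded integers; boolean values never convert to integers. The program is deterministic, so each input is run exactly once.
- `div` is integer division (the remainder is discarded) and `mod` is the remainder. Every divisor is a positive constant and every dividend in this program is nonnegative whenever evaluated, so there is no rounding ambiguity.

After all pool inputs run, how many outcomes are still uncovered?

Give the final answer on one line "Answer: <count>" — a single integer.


input #1, m=4, n=7, u=2: events B1->T, B2->F, B4->S, B3->F, B5->T; outcomes B1=T, B2=F, B3=F, B4=S, B5=T
input #2, m=8, n=5, u=3: events B1->F, B2->F, B4->S, B3->F, B5->T; outcomes B1=F, B2=F, B3=F, B4=S, B5=T
input #3, m=4, n=4, u=0: events B1->T, B2->T; outcomes B1=T, B2=T
input #4, m=4, n=9, u=0: events B1->T, B2->F, B4->S, B3->F, B5->F; outcomes B1=T, B2=F, B3=F, B4=S, B5=F
input #5, m=3, n=7, u=3: events B1->T, B2->F, B4->S, B3->F, B5->T; outcomes B1=T, B2=F, B3=F, B4=S, B5=T
input #6, m=3, n=9, u=1: events B1->T, B2->F, B4->S, B3->F, B5->F; outcomes B1=T, B2=F, B3=F, B4=S, B5=F
input #7, m=2, n=6, u=0: events B1->T, B2->T; outcomes B1=T, B2=T
input #8, m=6, n=4, u=3: events B1->T, B2->T; outcomes B1=T, B2=T
input #9, m=5, n=6, u=1: events B1->T, B2->T; outcomes B1=T, B2=T
union over the pool: B1=T, B1=F, B2=T, B2=F, B3=F, B4=S, B5=T, B5=F
uncovered (2 of 10): B3=T, B4=E
Answer: 2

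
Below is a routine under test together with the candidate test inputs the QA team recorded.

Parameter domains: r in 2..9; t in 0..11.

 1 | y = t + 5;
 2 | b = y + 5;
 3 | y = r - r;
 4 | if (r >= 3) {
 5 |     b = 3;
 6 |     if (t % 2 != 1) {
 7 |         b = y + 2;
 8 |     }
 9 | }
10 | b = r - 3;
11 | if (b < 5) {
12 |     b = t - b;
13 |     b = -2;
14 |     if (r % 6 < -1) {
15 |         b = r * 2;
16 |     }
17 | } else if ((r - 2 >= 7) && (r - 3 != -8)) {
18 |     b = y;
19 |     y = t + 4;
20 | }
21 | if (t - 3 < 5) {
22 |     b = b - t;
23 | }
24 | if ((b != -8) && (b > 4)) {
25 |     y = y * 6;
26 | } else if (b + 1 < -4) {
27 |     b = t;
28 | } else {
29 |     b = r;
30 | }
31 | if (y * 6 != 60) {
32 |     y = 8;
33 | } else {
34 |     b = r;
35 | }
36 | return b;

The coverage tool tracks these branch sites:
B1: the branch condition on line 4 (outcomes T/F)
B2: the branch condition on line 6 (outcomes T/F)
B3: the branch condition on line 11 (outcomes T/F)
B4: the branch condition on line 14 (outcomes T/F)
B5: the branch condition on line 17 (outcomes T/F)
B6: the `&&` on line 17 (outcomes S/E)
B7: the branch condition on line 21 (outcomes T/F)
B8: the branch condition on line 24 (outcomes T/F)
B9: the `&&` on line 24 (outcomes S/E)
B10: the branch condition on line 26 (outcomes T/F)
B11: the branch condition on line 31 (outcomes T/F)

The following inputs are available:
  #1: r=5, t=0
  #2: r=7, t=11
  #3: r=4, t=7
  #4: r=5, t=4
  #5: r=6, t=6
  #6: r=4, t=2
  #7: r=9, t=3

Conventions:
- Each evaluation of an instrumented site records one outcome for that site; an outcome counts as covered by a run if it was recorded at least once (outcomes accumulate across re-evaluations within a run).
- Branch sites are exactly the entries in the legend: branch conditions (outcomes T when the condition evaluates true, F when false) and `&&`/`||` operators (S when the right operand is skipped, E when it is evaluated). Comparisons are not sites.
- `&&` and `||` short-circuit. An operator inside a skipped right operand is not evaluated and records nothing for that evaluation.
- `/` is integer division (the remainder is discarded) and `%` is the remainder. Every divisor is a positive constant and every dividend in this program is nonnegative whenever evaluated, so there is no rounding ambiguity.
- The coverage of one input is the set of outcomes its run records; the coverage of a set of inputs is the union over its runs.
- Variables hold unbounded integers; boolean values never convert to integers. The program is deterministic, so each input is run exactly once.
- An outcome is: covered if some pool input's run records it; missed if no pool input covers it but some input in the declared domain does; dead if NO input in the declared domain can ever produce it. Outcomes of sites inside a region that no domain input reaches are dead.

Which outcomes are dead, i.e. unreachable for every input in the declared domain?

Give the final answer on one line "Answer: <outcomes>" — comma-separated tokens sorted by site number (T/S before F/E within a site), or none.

running all 96 domain inputs and tallying outcomes:
  B4=T: never recorded by any domain input -> dead
  reachable outcomes have witnesses, e.g. B1=T (e.g. r=3, t=0), B1=F (e.g. r=2, t=0), B2=T (e.g. r=3, t=0), B2=F (e.g. r=3, t=1)

Answer: B4=T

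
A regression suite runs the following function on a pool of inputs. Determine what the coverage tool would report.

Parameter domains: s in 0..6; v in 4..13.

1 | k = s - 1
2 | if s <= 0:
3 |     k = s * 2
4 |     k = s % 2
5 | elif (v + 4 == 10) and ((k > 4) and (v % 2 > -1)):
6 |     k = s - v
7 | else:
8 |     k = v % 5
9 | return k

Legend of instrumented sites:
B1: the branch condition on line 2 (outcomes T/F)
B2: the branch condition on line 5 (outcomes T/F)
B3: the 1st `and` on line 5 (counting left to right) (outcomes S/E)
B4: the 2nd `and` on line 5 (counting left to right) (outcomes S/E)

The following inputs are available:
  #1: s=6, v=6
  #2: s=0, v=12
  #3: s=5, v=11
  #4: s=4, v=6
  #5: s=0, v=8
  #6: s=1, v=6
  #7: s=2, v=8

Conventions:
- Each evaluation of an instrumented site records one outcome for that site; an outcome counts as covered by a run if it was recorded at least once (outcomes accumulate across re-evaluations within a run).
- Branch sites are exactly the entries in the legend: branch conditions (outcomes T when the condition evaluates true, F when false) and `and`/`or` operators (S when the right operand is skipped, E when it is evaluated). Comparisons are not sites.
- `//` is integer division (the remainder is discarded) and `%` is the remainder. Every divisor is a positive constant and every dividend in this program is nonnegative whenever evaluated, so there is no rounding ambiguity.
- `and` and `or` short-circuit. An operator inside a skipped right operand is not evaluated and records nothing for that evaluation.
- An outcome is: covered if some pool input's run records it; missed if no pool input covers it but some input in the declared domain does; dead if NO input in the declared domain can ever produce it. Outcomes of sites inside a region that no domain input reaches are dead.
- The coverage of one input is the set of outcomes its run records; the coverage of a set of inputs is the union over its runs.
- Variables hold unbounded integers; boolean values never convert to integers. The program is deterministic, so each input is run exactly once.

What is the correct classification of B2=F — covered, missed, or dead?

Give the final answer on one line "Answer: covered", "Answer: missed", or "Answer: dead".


B2=F is recorded by pool input(s) 3, 4, 6, 7 -> covered
Answer: covered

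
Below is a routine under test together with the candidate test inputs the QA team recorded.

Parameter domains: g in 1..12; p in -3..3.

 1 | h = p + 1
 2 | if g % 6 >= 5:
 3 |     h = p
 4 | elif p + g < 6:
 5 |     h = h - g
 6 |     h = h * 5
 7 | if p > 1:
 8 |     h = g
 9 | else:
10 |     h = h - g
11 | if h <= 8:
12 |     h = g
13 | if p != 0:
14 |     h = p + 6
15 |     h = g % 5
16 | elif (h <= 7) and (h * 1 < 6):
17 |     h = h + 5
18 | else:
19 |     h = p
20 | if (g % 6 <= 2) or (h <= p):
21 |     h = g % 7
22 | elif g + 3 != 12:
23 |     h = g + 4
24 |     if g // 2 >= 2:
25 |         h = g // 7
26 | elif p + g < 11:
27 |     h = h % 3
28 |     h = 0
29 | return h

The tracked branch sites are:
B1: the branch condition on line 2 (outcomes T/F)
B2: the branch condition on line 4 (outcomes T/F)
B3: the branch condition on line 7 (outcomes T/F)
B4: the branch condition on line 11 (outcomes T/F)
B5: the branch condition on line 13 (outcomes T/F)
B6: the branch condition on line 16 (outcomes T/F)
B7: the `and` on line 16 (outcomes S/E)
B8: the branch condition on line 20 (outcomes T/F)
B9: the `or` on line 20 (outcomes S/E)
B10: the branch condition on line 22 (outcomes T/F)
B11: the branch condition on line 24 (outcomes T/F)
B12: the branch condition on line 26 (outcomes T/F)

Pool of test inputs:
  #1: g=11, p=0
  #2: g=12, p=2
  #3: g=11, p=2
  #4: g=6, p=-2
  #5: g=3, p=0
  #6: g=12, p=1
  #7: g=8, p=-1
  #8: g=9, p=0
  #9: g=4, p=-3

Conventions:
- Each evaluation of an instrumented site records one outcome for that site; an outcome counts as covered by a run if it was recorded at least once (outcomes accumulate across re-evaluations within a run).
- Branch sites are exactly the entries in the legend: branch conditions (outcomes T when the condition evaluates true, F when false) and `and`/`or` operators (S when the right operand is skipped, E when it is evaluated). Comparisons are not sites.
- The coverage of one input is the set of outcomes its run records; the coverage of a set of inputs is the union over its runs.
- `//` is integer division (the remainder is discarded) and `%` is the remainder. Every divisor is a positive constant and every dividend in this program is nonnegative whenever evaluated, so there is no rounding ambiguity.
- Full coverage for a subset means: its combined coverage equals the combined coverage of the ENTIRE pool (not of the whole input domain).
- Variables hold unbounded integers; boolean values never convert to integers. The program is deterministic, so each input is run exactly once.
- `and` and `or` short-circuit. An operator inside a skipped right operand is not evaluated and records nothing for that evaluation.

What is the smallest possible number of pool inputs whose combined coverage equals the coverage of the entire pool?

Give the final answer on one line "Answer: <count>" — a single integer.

test 1 (g=11, p=0) fires B1->T, B3->F, B4->T, B5->F, B7->S, B6->F, B9->E, B8->T; hits B1=T, B3=F, B4=T, B5=F, B6=F, B7=S, B8=T, B9=E
test 2 (g=12, p=2) fires B1->F, B2->F, B3->T, B4->F, B5->T, B9->S, B8->T; hits B1=F, B2=F, B3=T, B4=F, B5=T, B8=T, B9=S
test 3 (g=11, p=2) fires B1->T, B3->T, B4->F, B5->T, B9->E, B8->T; hits B1=T, B3=T, B4=F, B5=T, B8=T, B9=E
test 4 (g=6, p=-2) fires B1->F, B2->T, B3->F, B4->T, B5->T, B9->S, B8->T; hits B1=F, B2=T, B3=F, B4=T, B5=T, B8=T, B9=S
test 5 (g=3, p=0) fires B1->F, B2->T, B3->F, B4->T, B5->F, B7->E, B6->T, B9->E, B8->F, B10->T, B11->F; hits B1=F, B2=T, B3=F, B4=T, B5=F, B6=T, B7=E, B8=F, B9=E, B10=T, B11=F
test 6 (g=12, p=1) fires B1->F, B2->F, B3->F, B4->T, B5->T, B9->S, B8->T; hits B1=F, B2=F, B3=F, B4=T, B5=T, B8=T, B9=S
test 7 (g=8, p=-1) fires B1->F, B2->F, B3->F, B4->T, B5->T, B9->S, B8->T; hits B1=F, B2=F, B3=F, B4=T, B5=T, B8=T, B9=S
test 8 (g=9, p=0) fires B1->F, B2->F, B3->F, B4->T, B5->F, B7->S, B6->F, B9->E, B8->T; hits B1=F, B2=F, B3=F, B4=T, B5=F, B6=F, B7=S, B8=T, B9=E
test 9 (g=4, p=-3) fires B1->F, B2->T, B3->F, B4->T, B5->T, B9->E, B8->F, B10->T, B11->T; hits B1=F, B2=T, B3=F, B4=T, B5=T, B8=F, B9=E, B10=T, B11=T
union over all inputs: B1=T, B1=F, B2=T, B2=F, B3=T, B3=F, B4=T, B4=F, B5=T, B5=F, B6=T, B6=F, B7=S, B7=E, B8=T, B8=F, B9=S, B9=E, B10=T, B11=T, B11=F (21 outcomes)
no size-1 subset reaches all 21 outcomes (best union: 11/21)
no size-2 subset reaches all 21 outcomes (best union: 17/21)
no size-3 subset reaches all 21 outcomes (best union: 20/21)
the canonical winner is {1, 2, 5, 9}: size 4, full 21-outcome coverage, earliest index list among size-4 covers

Answer: 4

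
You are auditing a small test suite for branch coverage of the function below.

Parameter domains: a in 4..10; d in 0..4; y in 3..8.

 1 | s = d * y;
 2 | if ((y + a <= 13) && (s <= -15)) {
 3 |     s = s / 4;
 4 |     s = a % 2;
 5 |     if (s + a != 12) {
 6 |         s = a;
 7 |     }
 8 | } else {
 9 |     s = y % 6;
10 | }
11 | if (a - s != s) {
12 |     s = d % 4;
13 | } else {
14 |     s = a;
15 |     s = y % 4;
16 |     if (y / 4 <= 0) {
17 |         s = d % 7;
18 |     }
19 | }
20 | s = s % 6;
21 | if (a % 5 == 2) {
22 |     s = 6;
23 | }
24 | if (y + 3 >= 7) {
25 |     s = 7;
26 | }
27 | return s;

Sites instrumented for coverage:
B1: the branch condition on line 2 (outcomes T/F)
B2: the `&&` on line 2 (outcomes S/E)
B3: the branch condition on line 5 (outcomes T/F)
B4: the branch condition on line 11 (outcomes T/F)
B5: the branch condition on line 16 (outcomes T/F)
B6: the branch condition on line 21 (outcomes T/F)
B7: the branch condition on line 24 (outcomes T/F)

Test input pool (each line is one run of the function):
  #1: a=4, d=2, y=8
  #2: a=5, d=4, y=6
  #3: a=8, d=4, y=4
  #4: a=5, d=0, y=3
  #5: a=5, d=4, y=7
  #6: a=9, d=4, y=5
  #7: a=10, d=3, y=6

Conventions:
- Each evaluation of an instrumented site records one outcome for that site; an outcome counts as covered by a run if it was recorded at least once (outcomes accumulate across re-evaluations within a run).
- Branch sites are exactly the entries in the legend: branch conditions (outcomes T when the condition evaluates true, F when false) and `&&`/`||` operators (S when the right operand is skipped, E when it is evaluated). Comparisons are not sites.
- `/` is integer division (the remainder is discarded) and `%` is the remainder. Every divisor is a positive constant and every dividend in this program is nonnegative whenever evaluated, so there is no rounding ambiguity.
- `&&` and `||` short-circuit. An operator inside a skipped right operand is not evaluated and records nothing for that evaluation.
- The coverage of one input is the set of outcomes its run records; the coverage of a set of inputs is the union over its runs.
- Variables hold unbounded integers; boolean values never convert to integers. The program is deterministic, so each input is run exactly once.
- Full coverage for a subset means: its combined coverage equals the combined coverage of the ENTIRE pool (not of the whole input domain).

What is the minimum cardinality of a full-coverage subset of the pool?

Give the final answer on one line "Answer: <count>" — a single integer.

#1 (a=4, d=2, y=8) -> B2->E, B1->F, B4->F, B5->F, B6->F, B7->T; covered: B1=F, B2=E, B4=F, B5=F, B6=F, B7=T
#2 (a=5, d=4, y=6) -> B2->E, B1->F, B4->T, B6->F, B7->T; covered: B1=F, B2=E, B4=T, B6=F, B7=T
#3 (a=8, d=4, y=4) -> B2->E, B1->F, B4->F, B5->F, B6->F, B7->T; covered: B1=F, B2=E, B4=F, B5=F, B6=F, B7=T
#4 (a=5, d=0, y=3) -> B2->E, B1->F, B4->T, B6->F, B7->F; covered: B1=F, B2=E, B4=T, B6=F, B7=F
#5 (a=5, d=4, y=7) -> B2->E, B1->F, B4->T, B6->F, B7->T; covered: B1=F, B2=E, B4=T, B6=F, B7=T
#6 (a=9, d=4, y=5) -> B2->S, B1->F, B4->T, B6->F, B7->T; covered: B1=F, B2=S, B4=T, B6=F, B7=T
#7 (a=10, d=3, y=6) -> B2->S, B1->F, B4->T, B6->F, B7->T; covered: B1=F, B2=S, B4=T, B6=F, B7=T
pool-wide coverage (9 outcomes): B1=F, B2=S, B2=E, B4=T, B4=F, B5=F, B6=F, B7=T, B7=F
checked all size-1 subsets: none covers 9 outcomes (max 6/9)
checked all size-2 subsets: none covers 9 outcomes (max 8/9)
at size 3, {1, 4, 6} reaches all 9 outcomes; every lexicographically earlier size-3 subset fails

Answer: 3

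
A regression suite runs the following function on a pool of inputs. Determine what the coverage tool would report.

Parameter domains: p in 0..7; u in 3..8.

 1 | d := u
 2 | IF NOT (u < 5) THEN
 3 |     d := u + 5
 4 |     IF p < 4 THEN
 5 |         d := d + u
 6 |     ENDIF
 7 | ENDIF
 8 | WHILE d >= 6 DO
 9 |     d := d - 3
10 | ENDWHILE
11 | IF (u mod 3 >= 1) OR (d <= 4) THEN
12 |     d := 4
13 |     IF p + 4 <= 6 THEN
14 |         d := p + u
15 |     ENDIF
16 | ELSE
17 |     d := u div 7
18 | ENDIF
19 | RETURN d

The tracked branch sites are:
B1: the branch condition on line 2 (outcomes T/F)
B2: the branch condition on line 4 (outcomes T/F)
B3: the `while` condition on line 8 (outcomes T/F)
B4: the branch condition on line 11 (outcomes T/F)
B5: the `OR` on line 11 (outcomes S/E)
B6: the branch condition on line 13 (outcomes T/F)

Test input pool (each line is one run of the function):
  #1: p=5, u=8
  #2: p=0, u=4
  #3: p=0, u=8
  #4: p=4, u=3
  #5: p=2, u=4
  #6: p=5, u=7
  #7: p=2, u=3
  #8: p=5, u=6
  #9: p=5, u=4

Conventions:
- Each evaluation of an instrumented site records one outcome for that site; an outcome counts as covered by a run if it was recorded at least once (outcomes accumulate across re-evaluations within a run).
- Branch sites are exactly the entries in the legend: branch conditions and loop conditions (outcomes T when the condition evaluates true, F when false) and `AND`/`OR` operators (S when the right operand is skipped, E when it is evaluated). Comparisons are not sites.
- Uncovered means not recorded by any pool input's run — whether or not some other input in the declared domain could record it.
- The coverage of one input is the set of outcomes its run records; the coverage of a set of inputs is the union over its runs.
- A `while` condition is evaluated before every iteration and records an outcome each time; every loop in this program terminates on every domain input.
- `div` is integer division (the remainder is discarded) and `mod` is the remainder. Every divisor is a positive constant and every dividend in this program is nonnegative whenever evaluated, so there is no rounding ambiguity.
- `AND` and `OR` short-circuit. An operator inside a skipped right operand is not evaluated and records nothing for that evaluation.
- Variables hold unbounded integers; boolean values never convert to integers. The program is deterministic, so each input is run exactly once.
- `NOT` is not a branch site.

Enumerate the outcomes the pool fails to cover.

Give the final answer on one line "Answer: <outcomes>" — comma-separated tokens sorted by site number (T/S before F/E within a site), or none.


test 1 (p=5, u=8) hits B1=T, B2=F, B3=T, B3=F, B4=T, B5=S, B6=F
test 2 (p=0, u=4) hits B1=F, B3=F, B4=T, B5=S, B6=T
test 3 (p=0, u=8) hits B1=T, B2=T, B3=T, B3=F, B4=T, B5=S, B6=T
test 4 (p=4, u=3) hits B1=F, B3=F, B4=T, B5=E, B6=F
test 5 (p=2, u=4) hits B1=F, B3=F, B4=T, B5=S, B6=T
test 6 (p=5, u=7) hits B1=T, B2=F, B3=T, B3=F, B4=T, B5=S, B6=F
test 7 (p=2, u=3) hits B1=F, B3=F, B4=T, B5=E, B6=T
test 8 (p=5, u=6) hits B1=T, B2=F, B3=T, B3=F, B4=F, B5=E
test 9 (p=5, u=4) hits B1=F, B3=F, B4=T, B5=S, B6=F
union over the pool: B1=T, B1=F, B2=T, B2=F, B3=T, B3=F, B4=T, B4=F, B5=S, B5=E, B6=T, B6=F
uncovered (0 of 12): none
Answer: none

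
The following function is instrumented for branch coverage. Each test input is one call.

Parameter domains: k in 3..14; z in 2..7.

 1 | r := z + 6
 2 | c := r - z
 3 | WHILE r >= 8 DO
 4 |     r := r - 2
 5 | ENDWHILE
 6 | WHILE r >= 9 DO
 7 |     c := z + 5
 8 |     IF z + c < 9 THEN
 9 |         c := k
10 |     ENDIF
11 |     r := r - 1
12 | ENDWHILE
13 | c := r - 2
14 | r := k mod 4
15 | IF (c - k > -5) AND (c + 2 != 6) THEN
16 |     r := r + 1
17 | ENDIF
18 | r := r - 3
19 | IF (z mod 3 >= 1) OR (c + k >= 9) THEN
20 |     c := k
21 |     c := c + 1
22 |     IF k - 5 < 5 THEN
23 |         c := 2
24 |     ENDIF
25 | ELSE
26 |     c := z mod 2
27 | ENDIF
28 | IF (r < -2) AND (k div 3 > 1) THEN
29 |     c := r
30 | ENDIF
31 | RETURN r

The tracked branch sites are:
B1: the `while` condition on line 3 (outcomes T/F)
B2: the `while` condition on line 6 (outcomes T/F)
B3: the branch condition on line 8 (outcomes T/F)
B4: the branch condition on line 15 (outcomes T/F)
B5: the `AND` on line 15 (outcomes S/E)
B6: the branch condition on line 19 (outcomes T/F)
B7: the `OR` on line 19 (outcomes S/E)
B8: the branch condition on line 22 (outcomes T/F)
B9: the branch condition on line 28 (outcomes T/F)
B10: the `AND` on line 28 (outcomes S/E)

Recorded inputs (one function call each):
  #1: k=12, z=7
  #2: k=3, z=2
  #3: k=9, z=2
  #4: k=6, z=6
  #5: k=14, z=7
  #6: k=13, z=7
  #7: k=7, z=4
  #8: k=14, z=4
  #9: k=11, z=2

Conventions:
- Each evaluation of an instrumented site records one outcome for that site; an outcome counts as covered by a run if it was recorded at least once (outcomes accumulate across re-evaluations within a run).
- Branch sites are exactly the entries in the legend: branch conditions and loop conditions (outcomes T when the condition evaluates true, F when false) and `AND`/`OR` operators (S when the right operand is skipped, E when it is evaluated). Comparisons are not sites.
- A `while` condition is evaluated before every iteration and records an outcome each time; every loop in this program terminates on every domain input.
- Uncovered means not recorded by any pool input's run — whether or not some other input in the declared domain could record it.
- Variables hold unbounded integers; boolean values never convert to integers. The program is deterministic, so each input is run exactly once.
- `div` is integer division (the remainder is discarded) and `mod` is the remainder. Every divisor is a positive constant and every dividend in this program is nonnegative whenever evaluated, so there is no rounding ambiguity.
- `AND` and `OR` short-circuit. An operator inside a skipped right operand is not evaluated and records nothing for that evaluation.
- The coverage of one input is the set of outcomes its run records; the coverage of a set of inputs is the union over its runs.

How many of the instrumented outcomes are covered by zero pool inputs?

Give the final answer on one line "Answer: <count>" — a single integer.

input #1, k=12, z=7: events B1->T, B1->T, B1->T, B1->F, B2->F, B5->S, B4->F, B7->S, B6->T, B8->F, B10->E, B9->T; outcomes B1=T, B1=F, B2=F, B4=F, B5=S, B6=T, B7=S, B8=F, B9=T, B10=E
input #2, k=3, z=2: events B1->T, B1->F, B2->F, B5->E, B4->F, B7->S, B6->T, B8->T, B10->S, B9->F; outcomes B1=T, B1=F, B2=F, B4=F, B5=E, B6=T, B7=S, B8=T, B9=F, B10=S
input #3, k=9, z=2: events B1->T, B1->F, B2->F, B5->S, B4->F, B7->S, B6->T, B8->T, B10->S, B9->F; outcomes B1=T, B1=F, B2=F, B4=F, B5=S, B6=T, B7=S, B8=T, B9=F, B10=S
input #4, k=6, z=6: events B1->T, B1->T, B1->T, B1->F, B2->F, B5->E, B4->F, B7->E, B6->T, B8->T, B10->S, B9->F; outcomes B1=T, B1=F, B2=F, B4=F, B5=E, B6=T, B7=E, B8=T, B9=F, B10=S
input #5, k=14, z=7: events B1->T, B1->T, B1->T, B1->F, B2->F, B5->S, B4->F, B7->S, B6->T, B8->F, B10->S, B9->F; outcomes B1=T, B1=F, B2=F, B4=F, B5=S, B6=T, B7=S, B8=F, B9=F, B10=S
input #6, k=13, z=7: events B1->T, B1->T, B1->T, B1->F, B2->F, B5->S, B4->F, B7->S, B6->T, B8->F, B10->S, B9->F; outcomes B1=T, B1=F, B2=F, B4=F, B5=S, B6=T, B7=S, B8=F, B9=F, B10=S
input #7, k=7, z=4: events B1->T, B1->T, B1->F, B2->F, B5->E, B4->F, B7->S, B6->T, B8->T, B10->S, B9->F; outcomes B1=T, B1=F, B2=F, B4=F, B5=E, B6=T, B7=S, B8=T, B9=F, B10=S
input #8, k=14, z=4: events B1->T, B1->T, B1->F, B2->F, B5->S, B4->F, B7->S, B6->T, B8->F, B10->S, B9->F; outcomes B1=T, B1=F, B2=F, B4=F, B5=S, B6=T, B7=S, B8=F, B9=F, B10=S
input #9, k=11, z=2: events B1->T, B1->F, B2->F, B5->S, B4->F, B7->S, B6->T, B8->F, B10->S, B9->F; outcomes B1=T, B1=F, B2=F, B4=F, B5=S, B6=T, B7=S, B8=F, B9=F, B10=S
union over the pool: B1=T, B1=F, B2=F, B4=F, B5=S, B5=E, B6=T, B7=S, B7=E, B8=T, B8=F, B9=T, B9=F, B10=S, B10=E
uncovered (5 of 20): B2=T, B3=T, B3=F, B4=T, B6=F

Answer: 5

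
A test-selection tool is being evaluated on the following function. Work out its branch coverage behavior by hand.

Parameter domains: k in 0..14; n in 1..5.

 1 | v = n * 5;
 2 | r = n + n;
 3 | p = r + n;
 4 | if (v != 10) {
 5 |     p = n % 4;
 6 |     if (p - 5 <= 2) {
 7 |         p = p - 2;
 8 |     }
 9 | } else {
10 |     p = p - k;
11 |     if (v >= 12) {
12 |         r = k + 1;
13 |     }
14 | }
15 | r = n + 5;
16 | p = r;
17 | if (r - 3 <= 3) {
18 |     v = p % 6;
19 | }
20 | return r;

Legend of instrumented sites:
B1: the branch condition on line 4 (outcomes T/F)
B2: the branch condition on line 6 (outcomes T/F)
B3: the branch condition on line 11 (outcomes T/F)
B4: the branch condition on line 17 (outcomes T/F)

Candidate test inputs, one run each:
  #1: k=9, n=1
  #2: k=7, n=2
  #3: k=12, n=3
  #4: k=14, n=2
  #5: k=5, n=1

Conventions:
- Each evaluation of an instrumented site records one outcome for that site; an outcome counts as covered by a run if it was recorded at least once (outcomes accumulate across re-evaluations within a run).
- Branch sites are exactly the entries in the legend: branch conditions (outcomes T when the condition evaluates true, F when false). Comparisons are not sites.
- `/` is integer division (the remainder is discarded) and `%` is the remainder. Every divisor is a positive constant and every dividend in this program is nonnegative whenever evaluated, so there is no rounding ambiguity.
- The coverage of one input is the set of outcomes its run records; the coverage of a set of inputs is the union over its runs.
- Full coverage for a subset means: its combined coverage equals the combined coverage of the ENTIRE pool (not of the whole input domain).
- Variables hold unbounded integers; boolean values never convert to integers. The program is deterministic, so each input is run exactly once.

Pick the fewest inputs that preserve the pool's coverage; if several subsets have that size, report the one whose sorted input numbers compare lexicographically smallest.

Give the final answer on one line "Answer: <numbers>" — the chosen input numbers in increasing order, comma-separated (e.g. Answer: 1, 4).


input #1, k=9, n=1: events B1->T, B2->T, B4->T; outcomes B1=T, B2=T, B4=T
input #2, k=7, n=2: events B1->F, B3->F, B4->F; outcomes B1=F, B3=F, B4=F
input #3, k=12, n=3: events B1->T, B2->T, B4->F; outcomes B1=T, B2=T, B4=F
input #4, k=14, n=2: events B1->F, B3->F, B4->F; outcomes B1=F, B3=F, B4=F
input #5, k=5, n=1: events B1->T, B2->T, B4->T; outcomes B1=T, B2=T, B4=T
union over all inputs: B1=T, B1=F, B2=T, B3=F, B4=T, B4=F (6 outcomes)
size 1 is not enough: best union over all size-1 subsets is 3/6
at size 2, {1, 2} reaches all 6 outcomes; every lexicographically earlier size-2 subset fails
Answer: 1, 2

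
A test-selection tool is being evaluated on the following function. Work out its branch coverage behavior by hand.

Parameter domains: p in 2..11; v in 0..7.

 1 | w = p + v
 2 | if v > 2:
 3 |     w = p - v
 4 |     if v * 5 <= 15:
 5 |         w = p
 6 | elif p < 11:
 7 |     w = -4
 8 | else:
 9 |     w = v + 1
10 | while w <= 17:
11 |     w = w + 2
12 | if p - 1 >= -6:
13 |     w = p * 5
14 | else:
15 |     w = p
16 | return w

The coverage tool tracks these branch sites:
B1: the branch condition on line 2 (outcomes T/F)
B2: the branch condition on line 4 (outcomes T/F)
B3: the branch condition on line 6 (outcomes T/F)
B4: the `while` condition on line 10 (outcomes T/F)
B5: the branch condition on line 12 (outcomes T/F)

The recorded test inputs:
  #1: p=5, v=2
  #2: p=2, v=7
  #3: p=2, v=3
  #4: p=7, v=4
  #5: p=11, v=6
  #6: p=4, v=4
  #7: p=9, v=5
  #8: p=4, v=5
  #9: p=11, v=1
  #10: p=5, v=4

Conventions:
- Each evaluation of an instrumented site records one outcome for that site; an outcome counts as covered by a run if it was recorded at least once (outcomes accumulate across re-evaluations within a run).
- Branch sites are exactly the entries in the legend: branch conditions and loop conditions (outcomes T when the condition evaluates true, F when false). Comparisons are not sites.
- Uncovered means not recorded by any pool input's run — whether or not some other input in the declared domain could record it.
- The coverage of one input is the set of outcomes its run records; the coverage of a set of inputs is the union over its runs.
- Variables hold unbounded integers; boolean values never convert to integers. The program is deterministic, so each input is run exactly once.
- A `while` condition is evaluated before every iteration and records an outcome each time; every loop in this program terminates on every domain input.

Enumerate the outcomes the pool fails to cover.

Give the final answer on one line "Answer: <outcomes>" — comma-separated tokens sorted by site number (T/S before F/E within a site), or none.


test 1 (p=5, v=2) hits B1=F, B3=T, B4=T, B4=F, B5=T
test 2 (p=2, v=7) hits B1=T, B2=F, B4=T, B4=F, B5=T
test 3 (p=2, v=3) hits B1=T, B2=T, B4=T, B4=F, B5=T
test 4 (p=7, v=4) hits B1=T, B2=F, B4=T, B4=F, B5=T
test 5 (p=11, v=6) hits B1=T, B2=F, B4=T, B4=F, B5=T
test 6 (p=4, v=4) hits B1=T, B2=F, B4=T, B4=F, B5=T
test 7 (p=9, v=5) hits B1=T, B2=F, B4=T, B4=F, B5=T
test 8 (p=4, v=5) hits B1=T, B2=F, B4=T, B4=F, B5=T
test 9 (p=11, v=1) hits B1=F, B3=F, B4=T, B4=F, B5=T
test 10 (p=5, v=4) hits B1=T, B2=F, B4=T, B4=F, B5=T
union over the pool: B1=T, B1=F, B2=T, B2=F, B3=T, B3=F, B4=T, B4=F, B5=T
uncovered (1 of 10): B5=F
Answer: B5=F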